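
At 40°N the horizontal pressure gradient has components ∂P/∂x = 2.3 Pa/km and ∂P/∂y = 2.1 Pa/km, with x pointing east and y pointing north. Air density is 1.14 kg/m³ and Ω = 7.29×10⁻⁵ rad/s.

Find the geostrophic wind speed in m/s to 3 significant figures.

29.2 m/s

Coriolis parameter at 40°N:
f = 2Ω sin φ = 2 × 7.29×10⁻⁵ × sin 40° = 9.37×10⁻⁵ s⁻¹
Component geostrophic relations (x east, y north):
u_g = −(1/(fρ)) ∂P/∂y,  v_g = (1/(fρ)) ∂P/∂x
u_g = −(2.1×10⁻³)/(9.37×10⁻⁵ × 1.14) = −19.7 m/s;  v_g = (2.3×10⁻³)/(9.37×10⁻⁵ × 1.14) = 21.5 m/s
|V_g| = √(u_g² + v_g²) = 29.2 m/s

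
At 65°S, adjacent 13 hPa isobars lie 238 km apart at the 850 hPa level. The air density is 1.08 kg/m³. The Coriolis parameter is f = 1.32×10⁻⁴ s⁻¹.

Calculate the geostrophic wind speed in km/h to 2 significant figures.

140 km/h

Pressure gradient: |∂P/∂n| = 1300 Pa / 238000 m = 5.46×10⁻³ Pa/m
Geostrophic balance (pressure-gradient force = Coriolis force):
V_g = (1/(fρ)) |∂P/∂n| = 5.46×10⁻³ / (1.32×10⁻⁴ × 1.08) = 38.3 m/s
Converting: 38.3 m/s × 3.6 = 140 km/h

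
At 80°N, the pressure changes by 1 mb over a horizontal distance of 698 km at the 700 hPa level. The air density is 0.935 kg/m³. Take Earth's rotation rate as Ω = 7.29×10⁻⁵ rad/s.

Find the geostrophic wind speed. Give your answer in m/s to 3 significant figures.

Coriolis parameter at 80°N:
f = 2Ω sin φ = 2 × 7.29×10⁻⁵ × sin 80° = 1.44×10⁻⁴ s⁻¹
Pressure gradient: |∂P/∂n| = 100 Pa / 698000 m = 1.43×10⁻⁴ Pa/m
Geostrophic balance (pressure-gradient force = Coriolis force):
V_g = (1/(fρ)) |∂P/∂n| = 1.43×10⁻⁴ / (1.44×10⁻⁴ × 0.935) = 1.07 m/s

1.07 m/s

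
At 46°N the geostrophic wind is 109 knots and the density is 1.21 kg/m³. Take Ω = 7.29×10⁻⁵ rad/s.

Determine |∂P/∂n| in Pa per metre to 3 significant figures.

7.12×10⁻³ Pa/m

Coriolis parameter at 46°N:
f = 2Ω sin φ = 2 × 7.29×10⁻⁵ × sin 46° = 1.05×10⁻⁴ s⁻¹
Wind speed in SI: 109 knots = 56.1 m/s
Geostrophic balance rearranged: |∂P/∂n| = f ρ V_g
|∂P/∂n| = 1.05×10⁻⁴ × 1.21 × 56.1 = 7.12×10⁻³ Pa/m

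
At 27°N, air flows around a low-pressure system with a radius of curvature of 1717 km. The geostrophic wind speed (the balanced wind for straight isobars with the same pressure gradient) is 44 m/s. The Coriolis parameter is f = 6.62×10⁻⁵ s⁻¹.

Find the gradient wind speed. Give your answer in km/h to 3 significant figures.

122 km/h

Around a low, centrifugal force acts outward with Coriolis, so pressure-gradient force balances both:
(1/ρ)|∂P/∂n| = fV + V²/R  →  V² + fR·V − fR·V_g = 0
With fR = 6.62×10⁻⁵ × 1717×10³ m = 114 m/s:
V = [−fR + √((fR)² + 4 fR V_g)]/2 = [−114 + √(114² + 4×114×44)]/2 = 33.9 m/s
Subgeostrophic (V < V_g = 44 m/s), as expected around a low.
Converting: 33.9 m/s × 3.6 = 122 km/h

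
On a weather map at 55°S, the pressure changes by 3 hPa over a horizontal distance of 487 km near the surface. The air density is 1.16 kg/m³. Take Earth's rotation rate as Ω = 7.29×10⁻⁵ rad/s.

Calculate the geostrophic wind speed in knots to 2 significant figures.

8.6 knots

Coriolis parameter at 55°S:
f = 2Ω sin φ = 2 × 7.29×10⁻⁵ × sin 55° = 1.19×10⁻⁴ s⁻¹
Pressure gradient: |∂P/∂n| = 300 Pa / 487000 m = 6.16×10⁻⁴ Pa/m
Geostrophic balance (pressure-gradient force = Coriolis force):
V_g = (1/(fρ)) |∂P/∂n| = 6.16×10⁻⁴ / (1.19×10⁻⁴ × 1.16) = 4.45 m/s
Converting: 4.45 m/s × 1.944 = 8.6 knots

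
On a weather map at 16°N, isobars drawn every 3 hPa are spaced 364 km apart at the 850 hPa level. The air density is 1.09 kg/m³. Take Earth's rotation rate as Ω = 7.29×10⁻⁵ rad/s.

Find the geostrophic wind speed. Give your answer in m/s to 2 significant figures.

Coriolis parameter at 16°N:
f = 2Ω sin φ = 2 × 7.29×10⁻⁵ × sin 16° = 4.02×10⁻⁵ s⁻¹
Pressure gradient: |∂P/∂n| = 300 Pa / 364000 m = 8.24×10⁻⁴ Pa/m
Geostrophic balance (pressure-gradient force = Coriolis force):
V_g = (1/(fρ)) |∂P/∂n| = 8.24×10⁻⁴ / (4.02×10⁻⁵ × 1.09) = 18.8 m/s

19 m/s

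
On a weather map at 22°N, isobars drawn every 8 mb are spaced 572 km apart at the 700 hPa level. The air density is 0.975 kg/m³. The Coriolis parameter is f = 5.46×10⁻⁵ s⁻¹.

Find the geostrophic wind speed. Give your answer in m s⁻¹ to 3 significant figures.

Pressure gradient: |∂P/∂n| = 800 Pa / 572000 m = 1.40×10⁻³ Pa/m
Geostrophic balance (pressure-gradient force = Coriolis force):
V_g = (1/(fρ)) |∂P/∂n| = 1.40×10⁻³ / (5.46×10⁻⁵ × 0.975) = 26.3 m/s

26.3 m s⁻¹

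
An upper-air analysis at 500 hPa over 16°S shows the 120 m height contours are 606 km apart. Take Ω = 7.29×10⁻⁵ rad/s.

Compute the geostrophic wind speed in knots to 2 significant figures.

94 knots

Coriolis parameter at 16°S:
f = 2Ω sin φ = 2 × 7.29×10⁻⁵ × sin 16° = 4.02×10⁻⁵ s⁻¹
Height gradient: |∂Z/∂n| = 120 m / 606000 m = 1.98×10⁻⁴
On a pressure surface, geostrophic balance gives V_g = (g/f)|∂Z/∂n|:
V_g = 9.81 × 1.98×10⁻⁴ / 4.02×10⁻⁵ = 48.3 m/s
Converting: 48.3 m/s × 1.944 = 94 knots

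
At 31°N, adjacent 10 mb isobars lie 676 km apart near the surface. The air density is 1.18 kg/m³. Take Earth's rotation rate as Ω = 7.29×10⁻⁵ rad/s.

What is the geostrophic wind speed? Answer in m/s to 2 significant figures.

Coriolis parameter at 31°N:
f = 2Ω sin φ = 2 × 7.29×10⁻⁵ × sin 31° = 7.51×10⁻⁵ s⁻¹
Pressure gradient: |∂P/∂n| = 1000 Pa / 676000 m = 1.48×10⁻³ Pa/m
Geostrophic balance (pressure-gradient force = Coriolis force):
V_g = (1/(fρ)) |∂P/∂n| = 1.48×10⁻³ / (7.51×10⁻⁵ × 1.18) = 16.7 m/s

17 m/s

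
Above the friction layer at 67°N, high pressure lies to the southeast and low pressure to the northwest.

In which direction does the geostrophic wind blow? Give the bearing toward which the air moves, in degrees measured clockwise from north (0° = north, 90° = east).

045°

The pressure-gradient force points toward the northwest (bearing 315°).
Geostrophic balance: in the Northern Hemisphere the Coriolis force deflects motion to the right, so the geostrophic wind blows 90° to the right of the pressure-gradient force (low pressure on the left).
Rotating 315° by 90° clockwise gives 045° — the wind blows toward the northeast.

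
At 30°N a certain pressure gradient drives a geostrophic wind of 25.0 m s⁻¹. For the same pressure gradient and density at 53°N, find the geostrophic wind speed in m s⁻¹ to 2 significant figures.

With the same pressure gradient and density, V_g ∝ 1/f ∝ 1/sin φ.
V₂ = V₁ · sin φ₁ / sin φ₂ = 25.0 × sin 30° / sin 53°
V₂ = 25.0 × 0.5000/0.7986 = 16 m s⁻¹

16 m s⁻¹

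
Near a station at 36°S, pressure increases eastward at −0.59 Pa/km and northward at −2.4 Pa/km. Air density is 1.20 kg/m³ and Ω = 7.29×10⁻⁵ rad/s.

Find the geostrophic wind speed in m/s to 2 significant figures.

24 m/s

Coriolis parameter at 36°S:
f = 2Ω sin φ = 2 × 7.29×10⁻⁵ × sin 36° = 8.57×10⁻⁵ s⁻¹
In the Southern Hemisphere f is negative: f = −8.57×10⁻⁵ s⁻¹.
Component geostrophic relations (x east, y north):
u_g = −(1/(fρ)) ∂P/∂y,  v_g = (1/(fρ)) ∂P/∂x
u_g = −(−2.4×10⁻³)/(−8.57×10⁻⁵ × 1.20) = −23.3 m/s;  v_g = (−0.59×10⁻³)/(−8.57×10⁻⁵ × 1.20) = 5.74 m/s
|V_g| = √(u_g² + v_g²) = 24.0 m/s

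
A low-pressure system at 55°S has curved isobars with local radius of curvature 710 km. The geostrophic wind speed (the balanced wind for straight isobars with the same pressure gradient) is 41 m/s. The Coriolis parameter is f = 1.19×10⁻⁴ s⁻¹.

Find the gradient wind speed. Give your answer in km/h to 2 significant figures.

110 km/h

Around a low, centrifugal force acts outward with Coriolis, so pressure-gradient force balances both:
(1/ρ)|∂P/∂n| = fV + V²/R  →  V² + fR·V − fR·V_g = 0
With fR = 1.19×10⁻⁴ × 710×10³ m = 84.5 m/s:
V = [−fR + √((fR)² + 4 fR V_g)]/2 = [−84.5 + √(84.5² + 4×84.5×41)]/2 = 30.2 m/s
Subgeostrophic (V < V_g = 41 m/s), as expected around a low.
Converting: 30.2 m/s × 3.6 = 110 km/h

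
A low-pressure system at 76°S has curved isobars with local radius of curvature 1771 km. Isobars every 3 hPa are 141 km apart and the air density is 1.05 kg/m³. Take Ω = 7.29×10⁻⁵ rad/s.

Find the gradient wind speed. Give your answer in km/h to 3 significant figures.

48.9 km/h

Coriolis parameter at 76°S:
f = 2Ω sin φ = 2 × 7.29×10⁻⁵ × sin 76° = 1.41×10⁻⁴ s⁻¹
Pressure gradient: |∂P/∂n| = 300 Pa / 141000 m = 2.13×10⁻³ Pa/m
Geostrophic speed: V_g = |∂P/∂n|/(fρ) = 2.13×10⁻³/(1.41×10⁻⁴ × 1.05) = 14.3 m/s
Around a low, centrifugal force acts outward with Coriolis, so pressure-gradient force balances both:
(1/ρ)|∂P/∂n| = fV + V²/R  →  V² + fR·V − fR·V_g = 0
With fR = 1.41×10⁻⁴ × 1771×10³ m = 251 m/s:
V = [−fR + √((fR)² + 4 fR V_g)]/2 = [−251 + √(251² + 4×251×14.3)]/2 = 13.6 m/s
Subgeostrophic (V < V_g = 14.3 m/s), as expected around a low.
Converting: 13.6 m/s × 3.6 = 48.9 km/h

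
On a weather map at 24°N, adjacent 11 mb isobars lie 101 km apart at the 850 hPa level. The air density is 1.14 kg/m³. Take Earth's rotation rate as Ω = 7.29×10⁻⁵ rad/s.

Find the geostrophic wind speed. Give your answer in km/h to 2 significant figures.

580 km/h

Coriolis parameter at 24°N:
f = 2Ω sin φ = 2 × 7.29×10⁻⁵ × sin 24° = 5.93×10⁻⁵ s⁻¹
Pressure gradient: |∂P/∂n| = 1100 Pa / 101000 m = 1.09×10⁻² Pa/m
Geostrophic balance (pressure-gradient force = Coriolis force):
V_g = (1/(fρ)) |∂P/∂n| = 1.09×10⁻² / (5.93×10⁻⁵ × 1.14) = 161 m/s
Converting: 161 m/s × 3.6 = 580 km/h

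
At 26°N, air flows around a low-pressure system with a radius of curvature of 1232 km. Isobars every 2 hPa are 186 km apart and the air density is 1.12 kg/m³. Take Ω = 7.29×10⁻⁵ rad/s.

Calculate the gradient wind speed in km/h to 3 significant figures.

Coriolis parameter at 26°N:
f = 2Ω sin φ = 2 × 7.29×10⁻⁵ × sin 26° = 6.39×10⁻⁵ s⁻¹
Pressure gradient: |∂P/∂n| = 200 Pa / 186000 m = 1.08×10⁻³ Pa/m
Geostrophic speed: V_g = |∂P/∂n|/(fρ) = 1.08×10⁻³/(6.39×10⁻⁵ × 1.12) = 15.0 m/s
Around a low, centrifugal force acts outward with Coriolis, so pressure-gradient force balances both:
(1/ρ)|∂P/∂n| = fV + V²/R  →  V² + fR·V − fR·V_g = 0
With fR = 6.39×10⁻⁵ × 1232×10³ m = 78.7 m/s:
V = [−fR + √((fR)² + 4 fR V_g)]/2 = [−78.7 + √(78.7² + 4×78.7×15)]/2 = 12.9 m/s
Subgeostrophic (V < V_g = 15 m/s), as expected around a low.
Converting: 12.9 m/s × 3.6 = 46.5 km/h

46.5 km/h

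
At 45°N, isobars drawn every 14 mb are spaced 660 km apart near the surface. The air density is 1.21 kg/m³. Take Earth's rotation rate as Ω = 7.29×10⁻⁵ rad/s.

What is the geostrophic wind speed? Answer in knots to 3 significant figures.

33.1 knots

Coriolis parameter at 45°N:
f = 2Ω sin φ = 2 × 7.29×10⁻⁵ × sin 45° = 1.03×10⁻⁴ s⁻¹
Pressure gradient: |∂P/∂n| = 1400 Pa / 660000 m = 2.12×10⁻³ Pa/m
Geostrophic balance (pressure-gradient force = Coriolis force):
V_g = (1/(fρ)) |∂P/∂n| = 2.12×10⁻³ / (1.03×10⁻⁴ × 1.21) = 17.0 m/s
Converting: 17.0 m/s × 1.944 = 33.1 knots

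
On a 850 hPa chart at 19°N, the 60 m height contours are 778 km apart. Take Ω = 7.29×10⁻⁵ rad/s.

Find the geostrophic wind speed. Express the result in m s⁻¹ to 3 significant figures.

Coriolis parameter at 19°N:
f = 2Ω sin φ = 2 × 7.29×10⁻⁵ × sin 19° = 4.75×10⁻⁵ s⁻¹
Height gradient: |∂Z/∂n| = 60 m / 778000 m = 7.71×10⁻⁵
On a pressure surface, geostrophic balance gives V_g = (g/f)|∂Z/∂n|:
V_g = 9.81 × 7.71×10⁻⁵ / 4.75×10⁻⁵ = 15.9 m/s

15.9 m s⁻¹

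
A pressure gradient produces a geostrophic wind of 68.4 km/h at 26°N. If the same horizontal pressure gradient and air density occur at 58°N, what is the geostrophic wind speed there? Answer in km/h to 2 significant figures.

With the same pressure gradient and density, V_g ∝ 1/f ∝ 1/sin φ.
V₂ = V₁ · sin φ₁ / sin φ₂ = 68.4 × sin 26° / sin 58°
V₂ = 68.4 × 0.4384/0.8480 = 35 km/h

35 km/h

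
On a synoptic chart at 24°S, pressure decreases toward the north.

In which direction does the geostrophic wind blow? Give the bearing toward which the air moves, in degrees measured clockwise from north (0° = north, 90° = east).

The pressure-gradient force points toward the north (bearing 000°).
Geostrophic balance: in the Southern Hemisphere the Coriolis force deflects motion to the left, so the geostrophic wind blows 90° to the left of the pressure-gradient force (low pressure on the right).
Rotating 000° by 90° counterclockwise gives 270° — the wind blows toward the west.

270°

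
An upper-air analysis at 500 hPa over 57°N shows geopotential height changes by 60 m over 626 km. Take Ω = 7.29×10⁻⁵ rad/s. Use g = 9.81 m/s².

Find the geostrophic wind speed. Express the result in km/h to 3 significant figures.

27.7 km/h

Coriolis parameter at 57°N:
f = 2Ω sin φ = 2 × 7.29×10⁻⁵ × sin 57° = 1.22×10⁻⁴ s⁻¹
Height gradient: |∂Z/∂n| = 60 m / 626000 m = 9.58×10⁻⁵
On a pressure surface, geostrophic balance gives V_g = (g/f)|∂Z/∂n|:
V_g = 9.81 × 9.58×10⁻⁵ / 1.22×10⁻⁴ = 7.69 m/s
Converting: 7.69 m/s × 3.6 = 27.7 km/h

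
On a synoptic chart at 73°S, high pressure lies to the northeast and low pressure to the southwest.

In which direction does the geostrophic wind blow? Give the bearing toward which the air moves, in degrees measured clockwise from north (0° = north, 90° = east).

135°

The pressure-gradient force points toward the southwest (bearing 225°).
Geostrophic balance: in the Southern Hemisphere the Coriolis force deflects motion to the left, so the geostrophic wind blows 90° to the left of the pressure-gradient force (low pressure on the right).
Rotating 225° by 90° counterclockwise gives 135° — the wind blows toward the southeast.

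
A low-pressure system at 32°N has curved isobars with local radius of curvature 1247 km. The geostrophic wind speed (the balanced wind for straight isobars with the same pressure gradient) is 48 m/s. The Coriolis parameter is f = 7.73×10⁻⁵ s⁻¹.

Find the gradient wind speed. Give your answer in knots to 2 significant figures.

Around a low, centrifugal force acts outward with Coriolis, so pressure-gradient force balances both:
(1/ρ)|∂P/∂n| = fV + V²/R  →  V² + fR·V − fR·V_g = 0
With fR = 7.73×10⁻⁵ × 1247×10³ m = 96.4 m/s:
V = [−fR + √((fR)² + 4 fR V_g)]/2 = [−96.4 + √(96.4² + 4×96.4×48)]/2 = 35.2 m/s
Subgeostrophic (V < V_g = 48 m/s), as expected around a low.
Converting: 35.2 m/s × 1.944 = 68 knots

68 knots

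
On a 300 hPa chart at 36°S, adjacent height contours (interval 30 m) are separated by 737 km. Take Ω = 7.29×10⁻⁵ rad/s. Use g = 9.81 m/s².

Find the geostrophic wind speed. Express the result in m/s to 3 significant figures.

Coriolis parameter at 36°S:
f = 2Ω sin φ = 2 × 7.29×10⁻⁵ × sin 36° = 8.57×10⁻⁵ s⁻¹
Height gradient: |∂Z/∂n| = 30 m / 737000 m = 4.07×10⁻⁵
On a pressure surface, geostrophic balance gives V_g = (g/f)|∂Z/∂n|:
V_g = 9.81 × 4.07×10⁻⁵ / 8.57×10⁻⁵ = 4.66 m/s

4.66 m/s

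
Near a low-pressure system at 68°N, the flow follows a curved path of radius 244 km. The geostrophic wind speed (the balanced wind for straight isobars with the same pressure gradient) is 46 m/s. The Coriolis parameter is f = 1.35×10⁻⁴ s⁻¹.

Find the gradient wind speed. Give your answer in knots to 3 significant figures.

50.1 knots

Around a low, centrifugal force acts outward with Coriolis, so pressure-gradient force balances both:
(1/ρ)|∂P/∂n| = fV + V²/R  →  V² + fR·V − fR·V_g = 0
With fR = 1.35×10⁻⁴ × 244×10³ m = 32.9 m/s:
V = [−fR + √((fR)² + 4 fR V_g)]/2 = [−32.9 + √(32.9² + 4×32.9×46)]/2 = 25.8 m/s
Subgeostrophic (V < V_g = 46 m/s), as expected around a low.
Converting: 25.8 m/s × 1.944 = 50.1 knots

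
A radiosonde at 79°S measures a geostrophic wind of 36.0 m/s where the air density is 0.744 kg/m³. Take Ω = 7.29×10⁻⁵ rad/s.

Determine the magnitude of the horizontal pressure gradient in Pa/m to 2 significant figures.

3.8×10⁻³ Pa/m

Coriolis parameter at 79°S:
f = 2Ω sin φ = 2 × 7.29×10⁻⁵ × sin 79° = 1.43×10⁻⁴ s⁻¹
Geostrophic balance rearranged: |∂P/∂n| = f ρ V_g
|∂P/∂n| = 1.43×10⁻⁴ × 0.744 × 36.0 = 3.83×10⁻³ Pa/m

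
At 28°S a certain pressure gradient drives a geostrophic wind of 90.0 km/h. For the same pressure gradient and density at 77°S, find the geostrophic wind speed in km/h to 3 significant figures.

With the same pressure gradient and density, V_g ∝ 1/f ∝ 1/sin φ.
V₂ = V₁ · sin φ₁ / sin φ₂ = 90.0 × sin 28° / sin 77°
V₂ = 90.0 × 0.4695/0.9744 = 43.4 km/h

43.4 km/h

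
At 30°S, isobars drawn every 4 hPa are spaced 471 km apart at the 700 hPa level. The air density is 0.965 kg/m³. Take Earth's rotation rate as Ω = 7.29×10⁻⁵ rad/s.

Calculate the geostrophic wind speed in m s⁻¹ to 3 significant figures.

Coriolis parameter at 30°S:
f = 2Ω sin φ = 2 × 7.29×10⁻⁵ × sin 30° = 7.29×10⁻⁵ s⁻¹
Pressure gradient: |∂P/∂n| = 400 Pa / 471000 m = 8.49×10⁻⁴ Pa/m
Geostrophic balance (pressure-gradient force = Coriolis force):
V_g = (1/(fρ)) |∂P/∂n| = 8.49×10⁻⁴ / (7.29×10⁻⁵ × 0.965) = 12.1 m/s

12.1 m s⁻¹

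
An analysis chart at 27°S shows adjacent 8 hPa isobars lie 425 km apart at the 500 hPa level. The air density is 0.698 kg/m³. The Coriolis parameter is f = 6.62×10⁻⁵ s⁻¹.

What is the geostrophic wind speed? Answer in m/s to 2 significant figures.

Pressure gradient: |∂P/∂n| = 800 Pa / 425000 m = 1.88×10⁻³ Pa/m
Geostrophic balance (pressure-gradient force = Coriolis force):
V_g = (1/(fρ)) |∂P/∂n| = 1.88×10⁻³ / (6.62×10⁻⁵ × 0.698) = 40.7 m/s

41 m/s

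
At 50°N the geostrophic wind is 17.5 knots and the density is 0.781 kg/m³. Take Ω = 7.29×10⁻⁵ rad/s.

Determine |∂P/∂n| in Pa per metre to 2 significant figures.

7.9×10⁻⁴ Pa/m

Coriolis parameter at 50°N:
f = 2Ω sin φ = 2 × 7.29×10⁻⁵ × sin 50° = 1.12×10⁻⁴ s⁻¹
Wind speed in SI: 17.5 knots = 9.00 m/s
Geostrophic balance rearranged: |∂P/∂n| = f ρ V_g
|∂P/∂n| = 1.12×10⁻⁴ × 0.781 × 9.00 = 7.85×10⁻⁴ Pa/m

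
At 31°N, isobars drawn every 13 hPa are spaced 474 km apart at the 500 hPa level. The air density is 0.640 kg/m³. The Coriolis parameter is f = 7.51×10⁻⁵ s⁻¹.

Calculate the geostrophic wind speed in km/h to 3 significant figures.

Pressure gradient: |∂P/∂n| = 1300 Pa / 474000 m = 2.74×10⁻³ Pa/m
Geostrophic balance (pressure-gradient force = Coriolis force):
V_g = (1/(fρ)) |∂P/∂n| = 2.74×10⁻³ / (7.51×10⁻⁵ × 0.640) = 57.1 m/s
Converting: 57.1 m/s × 3.6 = 205 km/h

205 km/h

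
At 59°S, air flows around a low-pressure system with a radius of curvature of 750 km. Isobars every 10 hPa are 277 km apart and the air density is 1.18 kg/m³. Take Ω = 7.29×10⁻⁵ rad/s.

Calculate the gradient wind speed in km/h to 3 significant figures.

Coriolis parameter at 59°S:
f = 2Ω sin φ = 2 × 7.29×10⁻⁵ × sin 59° = 1.25×10⁻⁴ s⁻¹
Pressure gradient: |∂P/∂n| = 1000 Pa / 277000 m = 3.61×10⁻³ Pa/m
Geostrophic speed: V_g = |∂P/∂n|/(fρ) = 3.61×10⁻³/(1.25×10⁻⁴ × 1.18) = 24.5 m/s
Around a low, centrifugal force acts outward with Coriolis, so pressure-gradient force balances both:
(1/ρ)|∂P/∂n| = fV + V²/R  →  V² + fR·V − fR·V_g = 0
With fR = 1.25×10⁻⁴ × 750×10³ m = 93.7 m/s:
V = [−fR + √((fR)² + 4 fR V_g)]/2 = [−93.7 + √(93.7² + 4×93.7×24.5)]/2 = 20.1 m/s
Subgeostrophic (V < V_g = 24.5 m/s), as expected around a low.
Converting: 20.1 m/s × 3.6 = 72.5 km/h

72.5 km/h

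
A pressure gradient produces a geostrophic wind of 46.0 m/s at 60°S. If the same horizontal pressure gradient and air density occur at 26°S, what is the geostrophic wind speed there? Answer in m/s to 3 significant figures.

90.9 m/s

With the same pressure gradient and density, V_g ∝ 1/f ∝ 1/sin φ.
V₂ = V₁ · sin φ₁ / sin φ₂ = 46.0 × sin 60° / sin 26°
V₂ = 46.0 × 0.8660/0.4384 = 90.9 m/s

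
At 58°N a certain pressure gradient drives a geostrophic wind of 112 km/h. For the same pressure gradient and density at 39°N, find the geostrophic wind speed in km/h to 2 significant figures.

150 km/h

With the same pressure gradient and density, V_g ∝ 1/f ∝ 1/sin φ.
V₂ = V₁ · sin φ₁ / sin φ₂ = 112 × sin 58° / sin 39°
V₂ = 112 × 0.8480/0.6293 = 150 km/h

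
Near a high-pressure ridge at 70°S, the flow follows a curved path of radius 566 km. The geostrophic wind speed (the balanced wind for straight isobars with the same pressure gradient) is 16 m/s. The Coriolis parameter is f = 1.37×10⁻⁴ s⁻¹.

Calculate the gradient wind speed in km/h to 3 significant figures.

81.2 km/h

Around a high, pressure-gradient force acts outward with centrifugal, so Coriolis balances both:
fV = (1/ρ)|∂P/∂n| + V²/R  →  V² − fR·V + fR·V_g = 0
With fR = 1.37×10⁻⁴ × 566×10³ m = 77.5 m/s:
V = [fR − √((fR)² − 4 fR V_g)]/2 = [77.5 − √(77.5² − 4×77.5×16)]/2 = 22.6 m/s
Supergeostrophic (V > V_g = 16 m/s), as expected around a high.
Converting: 22.6 m/s × 3.6 = 81.2 km/h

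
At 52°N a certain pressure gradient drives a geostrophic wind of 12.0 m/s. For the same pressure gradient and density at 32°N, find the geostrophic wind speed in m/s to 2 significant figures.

18 m/s

With the same pressure gradient and density, V_g ∝ 1/f ∝ 1/sin φ.
V₂ = V₁ · sin φ₁ / sin φ₂ = 12.0 × sin 52° / sin 32°
V₂ = 12.0 × 0.7880/0.5299 = 18 m/s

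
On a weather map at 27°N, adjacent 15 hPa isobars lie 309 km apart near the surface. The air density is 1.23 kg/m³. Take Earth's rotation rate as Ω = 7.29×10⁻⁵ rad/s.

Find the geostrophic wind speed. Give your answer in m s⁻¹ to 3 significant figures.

Coriolis parameter at 27°N:
f = 2Ω sin φ = 2 × 7.29×10⁻⁵ × sin 27° = 6.62×10⁻⁵ s⁻¹
Pressure gradient: |∂P/∂n| = 1500 Pa / 309000 m = 4.85×10⁻³ Pa/m
Geostrophic balance (pressure-gradient force = Coriolis force):
V_g = (1/(fρ)) |∂P/∂n| = 4.85×10⁻³ / (6.62×10⁻⁵ × 1.23) = 59.6 m/s

59.6 m s⁻¹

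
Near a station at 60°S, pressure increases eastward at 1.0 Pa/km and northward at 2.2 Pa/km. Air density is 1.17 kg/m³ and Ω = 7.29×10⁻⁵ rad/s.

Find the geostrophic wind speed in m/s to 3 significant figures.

Coriolis parameter at 60°S:
f = 2Ω sin φ = 2 × 7.29×10⁻⁵ × sin 60° = 1.26×10⁻⁴ s⁻¹
In the Southern Hemisphere f is negative: f = −1.26×10⁻⁴ s⁻¹.
Component geostrophic relations (x east, y north):
u_g = −(1/(fρ)) ∂P/∂y,  v_g = (1/(fρ)) ∂P/∂x
u_g = −(2.2×10⁻³)/(−1.26×10⁻⁴ × 1.17) = 14.9 m/s;  v_g = (1.0×10⁻³)/(−1.26×10⁻⁴ × 1.17) = −6.77 m/s
|V_g| = √(u_g² + v_g²) = 16.4 m/s

16.4 m/s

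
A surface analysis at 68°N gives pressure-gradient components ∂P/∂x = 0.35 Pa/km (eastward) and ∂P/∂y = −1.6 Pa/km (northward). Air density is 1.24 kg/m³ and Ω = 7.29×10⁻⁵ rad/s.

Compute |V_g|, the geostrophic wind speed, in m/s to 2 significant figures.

9.8 m/s

Coriolis parameter at 68°N:
f = 2Ω sin φ = 2 × 7.29×10⁻⁵ × sin 68° = 1.35×10⁻⁴ s⁻¹
Component geostrophic relations (x east, y north):
u_g = −(1/(fρ)) ∂P/∂y,  v_g = (1/(fρ)) ∂P/∂x
u_g = −(−1.6×10⁻³)/(1.35×10⁻⁴ × 1.24) = 9.54 m/s;  v_g = (0.35×10⁻³)/(1.35×10⁻⁴ × 1.24) = 2.09 m/s
|V_g| = √(u_g² + v_g²) = 9.77 m/s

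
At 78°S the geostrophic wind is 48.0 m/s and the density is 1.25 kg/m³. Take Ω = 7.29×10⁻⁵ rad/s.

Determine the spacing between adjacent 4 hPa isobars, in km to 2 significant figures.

47 km

Coriolis parameter at 78°S:
f = 2Ω sin φ = 2 × 7.29×10⁻⁵ × sin 78° = 1.43×10⁻⁴ s⁻¹
Geostrophic balance rearranged: |∂P/∂n| = f ρ V_g
|∂P/∂n| = 1.43×10⁻⁴ × 1.25 × 48.0 = 8.56×10⁻³ Pa/m
Isobar spacing: Δn = ΔP/|∂P/∂n| = 400 Pa / 8.56×10⁻³ Pa/m = 46746 m ≈ 47 km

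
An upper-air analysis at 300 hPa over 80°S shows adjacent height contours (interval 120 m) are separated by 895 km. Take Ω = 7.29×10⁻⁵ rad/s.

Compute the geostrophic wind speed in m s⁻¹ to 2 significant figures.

Coriolis parameter at 80°S:
f = 2Ω sin φ = 2 × 7.29×10⁻⁵ × sin 80° = 1.44×10⁻⁴ s⁻¹
Height gradient: |∂Z/∂n| = 120 m / 895000 m = 1.34×10⁻⁴
On a pressure surface, geostrophic balance gives V_g = (g/f)|∂Z/∂n|:
V_g = 9.81 × 1.34×10⁻⁴ / 1.44×10⁻⁴ = 9.16 m/s

9.2 m s⁻¹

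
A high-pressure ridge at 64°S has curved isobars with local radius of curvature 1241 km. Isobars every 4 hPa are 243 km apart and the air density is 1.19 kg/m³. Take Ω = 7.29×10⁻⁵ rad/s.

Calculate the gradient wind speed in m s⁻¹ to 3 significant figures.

Coriolis parameter at 64°S:
f = 2Ω sin φ = 2 × 7.29×10⁻⁵ × sin 64° = 1.31×10⁻⁴ s⁻¹
Pressure gradient: |∂P/∂n| = 400 Pa / 243000 m = 1.65×10⁻³ Pa/m
Geostrophic speed: V_g = |∂P/∂n|/(fρ) = 1.65×10⁻³/(1.31×10⁻⁴ × 1.19) = 10.6 m/s
Around a high, pressure-gradient force acts outward with centrifugal, so Coriolis balances both:
fV = (1/ρ)|∂P/∂n| + V²/R  →  V² − fR·V + fR·V_g = 0
With fR = 1.31×10⁻⁴ × 1241×10³ m = 163 m/s:
V = [fR − √((fR)² − 4 fR V_g)]/2 = [163 − √(163² − 4×163×10.6)]/2 = 11.3 m/s
Supergeostrophic (V > V_g = 10.6 m/s), as expected around a high.

11.3 m s⁻¹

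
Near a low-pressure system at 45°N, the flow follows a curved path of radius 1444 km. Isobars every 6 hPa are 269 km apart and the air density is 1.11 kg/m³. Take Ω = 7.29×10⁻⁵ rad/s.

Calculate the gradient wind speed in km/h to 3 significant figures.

Coriolis parameter at 45°N:
f = 2Ω sin φ = 2 × 7.29×10⁻⁵ × sin 45° = 1.03×10⁻⁴ s⁻¹
Pressure gradient: |∂P/∂n| = 600 Pa / 269000 m = 2.23×10⁻³ Pa/m
Geostrophic speed: V_g = |∂P/∂n|/(fρ) = 2.23×10⁻³/(1.03×10⁻⁴ × 1.11) = 19.5 m/s
Around a low, centrifugal force acts outward with Coriolis, so pressure-gradient force balances both:
(1/ρ)|∂P/∂n| = fV + V²/R  →  V² + fR·V − fR·V_g = 0
With fR = 1.03×10⁻⁴ × 1444×10³ m = 149 m/s:
V = [−fR + √((fR)² + 4 fR V_g)]/2 = [−149 + √(149² + 4×149×19.5)]/2 = 17.4 m/s
Subgeostrophic (V < V_g = 19.5 m/s), as expected around a low.
Converting: 17.4 m/s × 3.6 = 62.8 km/h

62.8 km/h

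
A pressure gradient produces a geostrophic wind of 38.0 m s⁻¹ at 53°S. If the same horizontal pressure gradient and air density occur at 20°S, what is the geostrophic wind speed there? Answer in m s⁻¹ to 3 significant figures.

88.7 m s⁻¹

With the same pressure gradient and density, V_g ∝ 1/f ∝ 1/sin φ.
V₂ = V₁ · sin φ₁ / sin φ₂ = 38.0 × sin 53° / sin 20°
V₂ = 38.0 × 0.7986/0.3420 = 88.7 m s⁻¹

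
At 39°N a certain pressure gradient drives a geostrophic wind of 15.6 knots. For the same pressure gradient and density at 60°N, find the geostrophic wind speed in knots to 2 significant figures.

With the same pressure gradient and density, V_g ∝ 1/f ∝ 1/sin φ.
V₂ = V₁ · sin φ₁ / sin φ₂ = 15.6 × sin 39° / sin 60°
V₂ = 15.6 × 0.6293/0.8660 = 11 knots

11 knots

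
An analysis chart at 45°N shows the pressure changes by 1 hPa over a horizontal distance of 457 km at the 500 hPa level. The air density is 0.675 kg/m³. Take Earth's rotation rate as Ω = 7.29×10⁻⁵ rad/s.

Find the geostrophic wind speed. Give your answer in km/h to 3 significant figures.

Coriolis parameter at 45°N:
f = 2Ω sin φ = 2 × 7.29×10⁻⁵ × sin 45° = 1.03×10⁻⁴ s⁻¹
Pressure gradient: |∂P/∂n| = 100 Pa / 457000 m = 2.19×10⁻⁴ Pa/m
Geostrophic balance (pressure-gradient force = Coriolis force):
V_g = (1/(fρ)) |∂P/∂n| = 2.19×10⁻⁴ / (1.03×10⁻⁴ × 0.675) = 3.14 m/s
Converting: 3.14 m/s × 3.6 = 11.3 km/h

11.3 km/h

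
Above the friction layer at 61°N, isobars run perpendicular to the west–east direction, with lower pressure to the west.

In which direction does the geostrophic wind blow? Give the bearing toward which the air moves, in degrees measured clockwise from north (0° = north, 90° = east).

000°

The pressure-gradient force points toward the west (bearing 270°).
Geostrophic balance: in the Northern Hemisphere the Coriolis force deflects motion to the right, so the geostrophic wind blows 90° to the right of the pressure-gradient force (low pressure on the left).
Rotating 270° by 90° clockwise gives 000° — the wind blows toward the north.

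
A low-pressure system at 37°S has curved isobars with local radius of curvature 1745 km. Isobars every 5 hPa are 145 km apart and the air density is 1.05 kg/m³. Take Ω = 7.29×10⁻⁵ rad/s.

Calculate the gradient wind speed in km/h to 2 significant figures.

Coriolis parameter at 37°S:
f = 2Ω sin φ = 2 × 7.29×10⁻⁵ × sin 37° = 8.77×10⁻⁵ s⁻¹
Pressure gradient: |∂P/∂n| = 500 Pa / 145000 m = 3.45×10⁻³ Pa/m
Geostrophic speed: V_g = |∂P/∂n|/(fρ) = 3.45×10⁻³/(8.77×10⁻⁵ × 1.05) = 37.4 m/s
Around a low, centrifugal force acts outward with Coriolis, so pressure-gradient force balances both:
(1/ρ)|∂P/∂n| = fV + V²/R  →  V² + fR·V − fR·V_g = 0
With fR = 8.77×10⁻⁵ × 1745×10³ m = 153 m/s:
V = [−fR + √((fR)² + 4 fR V_g)]/2 = [−153 + √(153² + 4×153×37.4)]/2 = 31.1 m/s
Subgeostrophic (V < V_g = 37.4 m/s), as expected around a low.
Converting: 31.1 m/s × 3.6 = 110 km/h

110 km/h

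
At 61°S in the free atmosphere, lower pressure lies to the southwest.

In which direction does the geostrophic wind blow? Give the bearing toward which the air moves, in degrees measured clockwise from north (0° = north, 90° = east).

The pressure-gradient force points toward the southwest (bearing 225°).
Geostrophic balance: in the Southern Hemisphere the Coriolis force deflects motion to the left, so the geostrophic wind blows 90° to the left of the pressure-gradient force (low pressure on the right).
Rotating 225° by 90° counterclockwise gives 135° — the wind blows toward the southeast.

135°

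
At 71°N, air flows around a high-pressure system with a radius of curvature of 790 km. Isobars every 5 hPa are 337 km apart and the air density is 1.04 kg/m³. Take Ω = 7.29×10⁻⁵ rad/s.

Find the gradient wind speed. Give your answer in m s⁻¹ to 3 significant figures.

Coriolis parameter at 71°N:
f = 2Ω sin φ = 2 × 7.29×10⁻⁵ × sin 71° = 1.38×10⁻⁴ s⁻¹
Pressure gradient: |∂P/∂n| = 500 Pa / 337000 m = 1.48×10⁻³ Pa/m
Geostrophic speed: V_g = |∂P/∂n|/(fρ) = 1.48×10⁻³/(1.38×10⁻⁴ × 1.04) = 10.3 m/s
Around a high, pressure-gradient force acts outward with centrifugal, so Coriolis balances both:
fV = (1/ρ)|∂P/∂n| + V²/R  →  V² − fR·V + fR·V_g = 0
With fR = 1.38×10⁻⁴ × 790×10³ m = 109 m/s:
V = [fR − √((fR)² − 4 fR V_g)]/2 = [109 − √(109² − 4×109×10.3)]/2 = 11.6 m/s
Supergeostrophic (V > V_g = 10.3 m/s), as expected around a high.

11.6 m s⁻¹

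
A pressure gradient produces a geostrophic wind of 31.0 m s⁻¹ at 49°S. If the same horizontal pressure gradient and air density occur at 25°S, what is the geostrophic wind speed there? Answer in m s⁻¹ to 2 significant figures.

55 m s⁻¹

With the same pressure gradient and density, V_g ∝ 1/f ∝ 1/sin φ.
V₂ = V₁ · sin φ₁ / sin φ₂ = 31.0 × sin 49° / sin 25°
V₂ = 31.0 × 0.7547/0.4226 = 55 m s⁻¹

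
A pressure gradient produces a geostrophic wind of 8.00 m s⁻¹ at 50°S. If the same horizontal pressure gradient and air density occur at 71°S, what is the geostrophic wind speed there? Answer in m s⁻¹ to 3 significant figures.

6.48 m s⁻¹

With the same pressure gradient and density, V_g ∝ 1/f ∝ 1/sin φ.
V₂ = V₁ · sin φ₁ / sin φ₂ = 8.00 × sin 50° / sin 71°
V₂ = 8.00 × 0.7660/0.9455 = 6.48 m s⁻¹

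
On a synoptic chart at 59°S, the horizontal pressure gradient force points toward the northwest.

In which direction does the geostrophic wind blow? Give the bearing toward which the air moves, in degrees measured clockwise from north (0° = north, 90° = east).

225°

The pressure-gradient force points toward the northwest (bearing 315°).
Geostrophic balance: in the Southern Hemisphere the Coriolis force deflects motion to the left, so the geostrophic wind blows 90° to the left of the pressure-gradient force (low pressure on the right).
Rotating 315° by 90° counterclockwise gives 225° — the wind blows toward the southwest.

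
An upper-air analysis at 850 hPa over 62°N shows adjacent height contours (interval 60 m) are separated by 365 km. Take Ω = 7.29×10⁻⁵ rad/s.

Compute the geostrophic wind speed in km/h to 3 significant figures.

45.1 km/h

Coriolis parameter at 62°N:
f = 2Ω sin φ = 2 × 7.29×10⁻⁵ × sin 62° = 1.29×10⁻⁴ s⁻¹
Height gradient: |∂Z/∂n| = 60 m / 365000 m = 1.64×10⁻⁴
On a pressure surface, geostrophic balance gives V_g = (g/f)|∂Z/∂n|:
V_g = 9.81 × 1.64×10⁻⁴ / 1.29×10⁻⁴ = 12.5 m/s
Converting: 12.5 m/s × 3.6 = 45.1 km/h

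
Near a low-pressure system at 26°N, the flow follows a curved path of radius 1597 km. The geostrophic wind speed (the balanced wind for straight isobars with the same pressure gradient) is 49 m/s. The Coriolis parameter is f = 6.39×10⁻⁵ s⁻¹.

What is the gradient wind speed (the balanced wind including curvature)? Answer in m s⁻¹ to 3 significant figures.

Around a low, centrifugal force acts outward with Coriolis, so pressure-gradient force balances both:
(1/ρ)|∂P/∂n| = fV + V²/R  →  V² + fR·V − fR·V_g = 0
With fR = 6.39×10⁻⁵ × 1597×10³ m = 102 m/s:
V = [−fR + √((fR)² + 4 fR V_g)]/2 = [−102 + √(102² + 4×102×49)]/2 = 36.2 m/s
Subgeostrophic (V < V_g = 49 m/s), as expected around a low.

36.2 m s⁻¹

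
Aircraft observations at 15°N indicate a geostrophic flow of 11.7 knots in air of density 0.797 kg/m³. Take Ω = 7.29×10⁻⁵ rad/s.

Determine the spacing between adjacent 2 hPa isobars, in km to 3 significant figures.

Coriolis parameter at 15°N:
f = 2Ω sin φ = 2 × 7.29×10⁻⁵ × sin 15° = 3.77×10⁻⁵ s⁻¹
Wind speed in SI: 11.7 knots = 6.02 m/s
Geostrophic balance rearranged: |∂P/∂n| = f ρ V_g
|∂P/∂n| = 3.77×10⁻⁵ × 0.797 × 6.02 = 1.81×10⁻⁴ Pa/m
Isobar spacing: Δn = ΔP/|∂P/∂n| = 200 Pa / 1.81×10⁻⁴ Pa/m = 1104826 m ≈ 1100 km

1100 km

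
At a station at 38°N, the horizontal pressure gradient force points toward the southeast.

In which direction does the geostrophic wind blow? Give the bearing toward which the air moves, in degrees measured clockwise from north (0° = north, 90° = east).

The pressure-gradient force points toward the southeast (bearing 135°).
Geostrophic balance: in the Northern Hemisphere the Coriolis force deflects motion to the right, so the geostrophic wind blows 90° to the right of the pressure-gradient force (low pressure on the left).
Rotating 135° by 90° clockwise gives 225° — the wind blows toward the southwest.

225°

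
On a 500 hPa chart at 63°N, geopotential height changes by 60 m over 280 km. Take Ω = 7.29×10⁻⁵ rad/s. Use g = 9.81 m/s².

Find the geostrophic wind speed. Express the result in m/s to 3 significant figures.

16.2 m/s

Coriolis parameter at 63°N:
f = 2Ω sin φ = 2 × 7.29×10⁻⁵ × sin 63° = 1.30×10⁻⁴ s⁻¹
Height gradient: |∂Z/∂n| = 60 m / 280000 m = 2.14×10⁻⁴
On a pressure surface, geostrophic balance gives V_g = (g/f)|∂Z/∂n|:
V_g = 9.81 × 2.14×10⁻⁴ / 1.30×10⁻⁴ = 16.2 m/s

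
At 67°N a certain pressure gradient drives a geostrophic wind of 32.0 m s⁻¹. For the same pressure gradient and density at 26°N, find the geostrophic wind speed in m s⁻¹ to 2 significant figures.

67 m s⁻¹

With the same pressure gradient and density, V_g ∝ 1/f ∝ 1/sin φ.
V₂ = V₁ · sin φ₁ / sin φ₂ = 32.0 × sin 67° / sin 26°
V₂ = 32.0 × 0.9205/0.4384 = 67 m s⁻¹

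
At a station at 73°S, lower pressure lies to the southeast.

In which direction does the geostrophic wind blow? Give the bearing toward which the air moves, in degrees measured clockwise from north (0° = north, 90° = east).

045°

The pressure-gradient force points toward the southeast (bearing 135°).
Geostrophic balance: in the Southern Hemisphere the Coriolis force deflects motion to the left, so the geostrophic wind blows 90° to the left of the pressure-gradient force (low pressure on the right).
Rotating 135° by 90° counterclockwise gives 045° — the wind blows toward the northeast.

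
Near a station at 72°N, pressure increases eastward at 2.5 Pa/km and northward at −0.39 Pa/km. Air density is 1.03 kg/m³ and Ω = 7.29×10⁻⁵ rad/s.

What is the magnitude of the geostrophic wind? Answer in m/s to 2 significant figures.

Coriolis parameter at 72°N:
f = 2Ω sin φ = 2 × 7.29×10⁻⁵ × sin 72° = 1.39×10⁻⁴ s⁻¹
Component geostrophic relations (x east, y north):
u_g = −(1/(fρ)) ∂P/∂y,  v_g = (1/(fρ)) ∂P/∂x
u_g = −(−0.39×10⁻³)/(1.39×10⁻⁴ × 1.03) = 2.73 m/s;  v_g = (2.5×10⁻³)/(1.39×10⁻⁴ × 1.03) = 17.5 m/s
|V_g| = √(u_g² + v_g²) = 17.7 m/s

18 m/s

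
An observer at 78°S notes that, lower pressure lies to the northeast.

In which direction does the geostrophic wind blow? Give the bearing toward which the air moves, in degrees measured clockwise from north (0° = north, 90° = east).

The pressure-gradient force points toward the northeast (bearing 045°).
Geostrophic balance: in the Southern Hemisphere the Coriolis force deflects motion to the left, so the geostrophic wind blows 90° to the left of the pressure-gradient force (low pressure on the right).
Rotating 045° by 90° counterclockwise gives 315° — the wind blows toward the northwest.

315°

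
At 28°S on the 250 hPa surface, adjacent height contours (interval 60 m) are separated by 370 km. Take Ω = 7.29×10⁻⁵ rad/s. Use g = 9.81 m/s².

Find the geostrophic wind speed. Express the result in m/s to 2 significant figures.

Coriolis parameter at 28°S:
f = 2Ω sin φ = 2 × 7.29×10⁻⁵ × sin 28° = 6.84×10⁻⁵ s⁻¹
Height gradient: |∂Z/∂n| = 60 m / 370000 m = 1.62×10⁻⁴
On a pressure surface, geostrophic balance gives V_g = (g/f)|∂Z/∂n|:
V_g = 9.81 × 1.62×10⁻⁴ / 6.84×10⁻⁵ = 23.2 m/s

23 m/s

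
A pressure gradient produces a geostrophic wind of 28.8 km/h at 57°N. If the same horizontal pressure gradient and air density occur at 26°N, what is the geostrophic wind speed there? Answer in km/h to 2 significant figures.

55 km/h

With the same pressure gradient and density, V_g ∝ 1/f ∝ 1/sin φ.
V₂ = V₁ · sin φ₁ / sin φ₂ = 28.8 × sin 57° / sin 26°
V₂ = 28.8 × 0.8387/0.4384 = 55 km/h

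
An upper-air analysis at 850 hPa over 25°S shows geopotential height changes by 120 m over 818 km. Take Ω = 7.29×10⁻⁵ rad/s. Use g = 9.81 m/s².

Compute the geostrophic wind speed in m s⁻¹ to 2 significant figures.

Coriolis parameter at 25°S:
f = 2Ω sin φ = 2 × 7.29×10⁻⁵ × sin 25° = 6.16×10⁻⁵ s⁻¹
Height gradient: |∂Z/∂n| = 120 m / 818000 m = 1.47×10⁻⁴
On a pressure surface, geostrophic balance gives V_g = (g/f)|∂Z/∂n|:
V_g = 9.81 × 1.47×10⁻⁴ / 6.16×10⁻⁵ = 23.4 m/s

23 m s⁻¹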